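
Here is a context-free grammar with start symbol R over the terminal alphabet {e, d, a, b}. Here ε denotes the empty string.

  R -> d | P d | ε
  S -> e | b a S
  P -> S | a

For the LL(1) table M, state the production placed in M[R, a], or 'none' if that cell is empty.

FIRST(S) = {b, e}
FIRST(P) = {a, b, e}  (via S)
FIRST(R) = {ε, a, b, d, e}  (via P d)
FOLLOW(R) includes $ since R is the start symbol.
FOLLOW(R): R appears on no right-hand side. Thus FOLLOW(R) = {$}.
For R -> d: FIRST(d) = {d}, so it goes in M[R, t] for t ∈ {d}.
For R -> P d: FIRST(P d) = {a, b, e}, so it goes in M[R, t] for t ∈ {a, b, e}.
For R -> ε: FIRST(ε) = {ε}, so it goes in M[R, t] for t ∈ {}; since ε ∈ FIRST, also for every t ∈ FOLLOW(R) = {$}.

R -> P d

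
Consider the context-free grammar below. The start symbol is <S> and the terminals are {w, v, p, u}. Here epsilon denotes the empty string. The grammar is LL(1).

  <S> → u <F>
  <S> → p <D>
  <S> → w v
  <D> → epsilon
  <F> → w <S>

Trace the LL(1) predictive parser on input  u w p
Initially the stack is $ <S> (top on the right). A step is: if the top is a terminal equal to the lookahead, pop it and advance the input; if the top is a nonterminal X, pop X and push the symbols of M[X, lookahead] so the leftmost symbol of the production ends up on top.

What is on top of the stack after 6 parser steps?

     Stack    Input    Action
  1  $ <S>    u w p $  expand <S> → u <F>
  2  $ <F> u  u w p $  match u
  3  $ <F>    w p $    expand <F> → w <S>
  4  $ <S> w  w p $    match w
  5  $ <S>    p $      expand <S> → p <D>
  6  $ <D> p  p $      match p
Stack after step 6: $ <D> (top = <D>).

<D>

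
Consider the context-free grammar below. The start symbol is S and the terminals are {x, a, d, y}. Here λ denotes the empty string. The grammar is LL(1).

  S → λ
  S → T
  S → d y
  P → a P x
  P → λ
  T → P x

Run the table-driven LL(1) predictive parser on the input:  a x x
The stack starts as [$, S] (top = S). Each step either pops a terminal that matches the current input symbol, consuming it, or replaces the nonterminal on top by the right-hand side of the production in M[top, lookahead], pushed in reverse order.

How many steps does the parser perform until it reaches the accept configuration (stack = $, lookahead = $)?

     Stack      Input    Action
  1  $ S        a x x $  expand S → T
  2  $ T        a x x $  expand T → P x
  3  $ x P      a x x $  expand P → a P x
  4  $ x x P a  a x x $  match a
  5  $ x x P    x x $    expand P → λ
  6  $ x x      x x $    match x
  7  $ x        x $      match x
Accept reached after 7 steps.

7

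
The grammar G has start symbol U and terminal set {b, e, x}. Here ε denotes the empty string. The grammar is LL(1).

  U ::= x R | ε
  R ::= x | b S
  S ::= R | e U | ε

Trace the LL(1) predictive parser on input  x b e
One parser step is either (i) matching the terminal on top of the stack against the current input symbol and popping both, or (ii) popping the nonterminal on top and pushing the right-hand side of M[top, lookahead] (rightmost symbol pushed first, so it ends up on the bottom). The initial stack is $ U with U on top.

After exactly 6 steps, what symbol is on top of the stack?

U

     Stack  Input    Action
  1  $ U    x b e $  expand U ::= x R
  2  $ R x  x b e $  match x
  3  $ R    b e $    expand R ::= b S
  4  $ S b  b e $    match b
  5  $ S    e $      expand S ::= e U
  6  $ U e  e $      match e
Stack after step 6: $ U (top = U).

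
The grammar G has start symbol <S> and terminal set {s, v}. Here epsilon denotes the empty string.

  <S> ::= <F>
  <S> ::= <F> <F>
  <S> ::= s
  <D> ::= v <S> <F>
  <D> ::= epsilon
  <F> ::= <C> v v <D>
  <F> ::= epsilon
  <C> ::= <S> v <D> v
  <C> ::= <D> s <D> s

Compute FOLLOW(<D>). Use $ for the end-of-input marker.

{$, s, v}

FIRST(<D>) = {epsilon, v}
FIRST(<S>) = {epsilon, s, v}  (via <F>, <F> <F>)
FIRST(<C>) = {s, v}  (via <S> v <D> v, <D> s <D> s)
FIRST(<F>) = {epsilon, s, v}  (via <C> v v <D>)
FOLLOW(<S>) includes $ since <S> is the start symbol.
FOLLOW(<C>): in <F>::=<C> v v <D>, <C> is followed by v v <D> with FIRST {v}. Thus FOLLOW(<C>) = {v}.
FOLLOW(<S>): in <D>::=v <S> <F>, <S> is followed by <F> with FIRST {epsilon, s, v}; in <D>::=v <S> <F>, the suffix after <S> is nullable, so FOLLOW(<S>) ⊇ FOLLOW(<D>) = {$, s, v}; in <C>::=<S> v <D> v, <S> is followed by v <D> v with FIRST {v}. Thus FOLLOW(<S>) = {$, s, v}.
FOLLOW(<D>): in <F>::=<C> v v <D>, the suffix after <D> is empty, so FOLLOW(<D>) ⊇ FOLLOW(<F>) = {$, s, v}; in <C>::=<S> v <D> v, <D> is followed by v with FIRST {v}; in <C>::=<D> s <D> s (occurrence 1), <D> is followed by s <D> s with FIRST {s}; in <C>::=<D> s <D> s (occurrence 2), <D> is followed by s with FIRST {s}. Thus FOLLOW(<D>) = {$, s, v}.
FOLLOW(<F>): in <S>::=<F>, the suffix after <F> is empty, so FOLLOW(<F>) ⊇ FOLLOW(<S>) = {$, s, v}; in <S>::=<F> <F> (occurrence 1), <F> is followed by <F> with FIRST {epsilon, s, v}; in <S>::=<F> <F> (occurrence 1), the suffix after <F> is nullable, so FOLLOW(<F>) ⊇ FOLLOW(<S>) = {$, s, v}; in <S>::=<F> <F> (occurrence 2), the suffix after <F> is empty, so FOLLOW(<F>) ⊇ FOLLOW(<S>) = {$, s, v}; in <D>::=v <S> <F>, the suffix after <F> is empty, so FOLLOW(<F>) ⊇ FOLLOW(<D>) = {$, s, v}. Thus FOLLOW(<F>) = {$, s, v}.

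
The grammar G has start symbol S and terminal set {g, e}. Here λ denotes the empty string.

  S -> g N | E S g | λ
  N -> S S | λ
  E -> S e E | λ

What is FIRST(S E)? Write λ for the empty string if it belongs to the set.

FIRST(S) = {λ, e, g}  (via E S g)
FIRST(N) = {λ, e, g}  (via S S)
FIRST(E) = {λ, e, g}  (via S e E)
FIRST(S E): take FIRST of each symbol in turn, carrying on past any symbol whose FIRST contains λ; result {λ, e, g}.

{λ, e, g}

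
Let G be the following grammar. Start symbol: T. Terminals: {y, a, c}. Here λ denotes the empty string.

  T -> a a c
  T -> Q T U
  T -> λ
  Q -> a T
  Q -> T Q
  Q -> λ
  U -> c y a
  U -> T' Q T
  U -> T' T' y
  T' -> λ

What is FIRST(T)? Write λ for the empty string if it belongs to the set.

{λ, a, c, y}

FIRST(T'): from T'->λ we get {λ}. So FIRST(T') = {λ}.
FIRST(T): from T->a a c we get {a}; from T->Q T U we get {λ, a, c, y}; from T->λ we get {λ}. So FIRST(T) = {λ, a, c, y}.
FIRST(Q): from Q->a T we get {a}; from Q->T Q we get {λ, a, c, y}; from Q->λ we get {λ}. So FIRST(Q) = {λ, a, c, y}.
FIRST(U): from U->c y a we get {c}; from U->T' Q T we get {λ, a, c, y}; from U->T' T' y we get {y}. So FIRST(U) = {λ, a, c, y}.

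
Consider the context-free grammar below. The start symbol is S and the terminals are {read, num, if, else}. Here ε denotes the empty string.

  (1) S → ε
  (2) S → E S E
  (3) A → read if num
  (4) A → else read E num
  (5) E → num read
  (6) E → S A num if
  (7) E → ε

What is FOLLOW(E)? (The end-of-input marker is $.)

FIRST(A): from A→read if num we get {read}; from A→else read E num we get {else}. So FIRST(A) = {else, read}.
FIRST(S): from S→ε we get {ε}; from S→E S E we get {ε, else, num, read}. So FIRST(S) = {ε, else, num, read}.
FIRST(E): from E→num read we get {num}; from E→S A num if we get {else, num, read}; from E→ε we get {ε}. So FIRST(E) = {ε, else, num, read}.
FOLLOW(S) includes $ since S is the start symbol.
FOLLOW(S): in S→E S E, S is followed by E with FIRST {ε, else, num, read}; in S→E S E, the suffix after S is nullable (adds nothing new); in E→S A num if, S is followed by A num if with FIRST {else, read}. Thus FOLLOW(S) = {$, else, num, read}.
FOLLOW(A): in E→S A num if, A is followed by num if with FIRST {num}. Thus FOLLOW(A) = {num}.
FOLLOW(E): in S→E S E (occurrence 1), E is followed by S E with FIRST {ε, else, num, read}; in S→E S E (occurrence 1), the suffix after E is nullable, so FOLLOW(E) ⊇ FOLLOW(S) = {$, else, num, read}; in S→E S E (occurrence 2), the suffix after E is empty, so FOLLOW(E) ⊇ FOLLOW(S) = {$, else, num, read}; in A→else read E num, E is followed by num with FIRST {num}. Thus FOLLOW(E) = {$, else, num, read}.

{$, else, num, read}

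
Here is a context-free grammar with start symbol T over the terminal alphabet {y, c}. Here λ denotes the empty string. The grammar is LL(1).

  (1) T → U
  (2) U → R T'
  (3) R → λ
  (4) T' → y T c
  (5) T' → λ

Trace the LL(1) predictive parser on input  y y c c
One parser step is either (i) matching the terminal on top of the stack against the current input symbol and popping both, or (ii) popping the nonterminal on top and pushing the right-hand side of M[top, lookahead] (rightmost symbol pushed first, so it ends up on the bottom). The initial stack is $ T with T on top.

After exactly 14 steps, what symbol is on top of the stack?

c

      Stack       Input      Action
   1  $ T         y y c c $  expand T → U
   2  $ U         y y c c $  expand U → R T'
   3  $ T' R      y y c c $  expand R → λ
   4  $ T'        y y c c $  expand T' → y T c
   5  $ c T y     y y c c $  match y
   6  $ c T       y c c $    expand T → U
   7  $ c U       y c c $    expand U → R T'
   8  $ c T' R    y c c $    expand R → λ
   9  $ c T'      y c c $    expand T' → y T c
  10  $ c c T y   y c c $    match y
  11  $ c c T     c c $      expand T → U
  12  $ c c U     c c $      expand U → R T'
  13  $ c c T' R  c c $      expand R → λ
  14  $ c c T'    c c $      expand T' → λ
Stack after step 14: $ c c (top = c).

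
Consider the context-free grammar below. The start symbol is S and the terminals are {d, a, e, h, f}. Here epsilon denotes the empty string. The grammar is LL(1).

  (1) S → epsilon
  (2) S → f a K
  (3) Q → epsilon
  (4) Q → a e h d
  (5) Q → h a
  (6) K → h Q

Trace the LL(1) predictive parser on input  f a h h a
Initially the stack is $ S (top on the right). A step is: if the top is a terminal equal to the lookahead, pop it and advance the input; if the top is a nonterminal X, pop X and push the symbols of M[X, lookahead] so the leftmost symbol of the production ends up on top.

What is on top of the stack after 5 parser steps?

Q

step 1: stack=$ S  input=f a h h a $  — expand S → f a K
step 2: stack=$ K a f  input=f a h h a $  — match f
step 3: stack=$ K a  input=a h h a $  — match a
step 4: stack=$ K  input=h h a $  — expand K → h Q
step 5: stack=$ Q h  input=h h a $  — match h
Stack after step 5: $ Q (top = Q).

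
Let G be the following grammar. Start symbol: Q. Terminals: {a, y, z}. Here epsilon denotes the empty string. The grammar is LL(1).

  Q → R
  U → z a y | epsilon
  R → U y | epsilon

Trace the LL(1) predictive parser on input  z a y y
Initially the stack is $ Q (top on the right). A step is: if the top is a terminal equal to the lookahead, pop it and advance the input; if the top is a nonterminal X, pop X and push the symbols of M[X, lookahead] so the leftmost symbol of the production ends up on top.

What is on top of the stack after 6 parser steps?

step 1: stack=$ Q  input=z a y y $  — expand Q → R
step 2: stack=$ R  input=z a y y $  — expand R → U y
step 3: stack=$ y U  input=z a y y $  — expand U → z a y
step 4: stack=$ y y a z  input=z a y y $  — match z
step 5: stack=$ y y a  input=a y y $  — match a
step 6: stack=$ y y  input=y y $  — match y
Stack after step 6: $ y (top = y).

y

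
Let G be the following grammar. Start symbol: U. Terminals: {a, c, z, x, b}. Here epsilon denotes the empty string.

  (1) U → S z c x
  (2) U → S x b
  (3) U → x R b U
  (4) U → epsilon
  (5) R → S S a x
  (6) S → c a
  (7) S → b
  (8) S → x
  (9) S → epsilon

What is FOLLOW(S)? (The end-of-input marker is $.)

FIRST(S) = {epsilon, b, c, x}
FIRST(U) = {epsilon, b, c, x, z}  (via S z c x, S x b)
FIRST(R) = {a, b, c, x}  (via S S a x)
FOLLOW(U) includes $ since U is the start symbol.
FOLLOW(U): in U→x R b U, the suffix after U is empty (adds nothing new). Thus FOLLOW(U) = {$}.
FOLLOW(R): in U→x R b U, R is followed by b U with FIRST {b}. Thus FOLLOW(R) = {b}.
FOLLOW(S): in U→S z c x, S is followed by z c x with FIRST {z}; in U→S x b, S is followed by x b with FIRST {x}; in R→S S a x (occurrence 1), S is followed by S a x with FIRST {a, b, c, x}; in R→S S a x (occurrence 2), S is followed by a x with FIRST {a}. Thus FOLLOW(S) = {a, b, c, x, z}.

{a, b, c, x, z}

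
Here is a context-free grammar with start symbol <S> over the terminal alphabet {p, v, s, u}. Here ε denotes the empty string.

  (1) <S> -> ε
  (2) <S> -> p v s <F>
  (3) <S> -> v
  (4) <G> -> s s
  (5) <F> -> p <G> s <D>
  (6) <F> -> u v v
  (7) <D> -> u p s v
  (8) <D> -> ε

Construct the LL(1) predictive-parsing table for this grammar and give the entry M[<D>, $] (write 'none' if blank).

<D> -> ε

FIRST(<S>): from <S>->ε we get {ε}; from <S>->p v s <F> we get {p}; from <S>->v we get {v}. So FIRST(<S>) = {ε, p, v}.
FIRST(<G>): from <G>->s s we get {s}. So FIRST(<G>) = {s}.
FIRST(<F>): from <F>->p <G> s <D> we get {p}; from <F>->u v v we get {u}. So FIRST(<F>) = {p, u}.
FIRST(<D>): from <D>->u p s v we get {u}; from <D>->ε we get {ε}. So FIRST(<D>) = {ε, u}.
FOLLOW(<S>) includes $ since <S> is the start symbol.
FOLLOW(<F>): in <S>->p v s <F>, the suffix after <F> is empty, so FOLLOW(<F>) ⊇ FOLLOW(<S>) = {$}. Thus FOLLOW(<F>) = {$}.
FOLLOW(<D>): in <F>->p <G> s <D>, the suffix after <D> is empty, so FOLLOW(<D>) ⊇ FOLLOW(<F>) = {$}. Thus FOLLOW(<D>) = {$}.
For <D> -> u p s v: FIRST(u p s v) = {u}, so it goes in M[<D>, t] for t ∈ {u}.
For <D> -> ε: FIRST(ε) = {ε}, so it goes in M[<D>, t] for t ∈ {}; since ε ∈ FIRST, also for every t ∈ FOLLOW(<D>) = {$}.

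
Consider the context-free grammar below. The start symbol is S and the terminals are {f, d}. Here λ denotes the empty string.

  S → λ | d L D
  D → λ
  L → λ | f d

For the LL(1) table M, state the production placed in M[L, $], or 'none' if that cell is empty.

FIRST(S): from S→λ we get {λ}; from S→d L D we get {d}. So FIRST(S) = {λ, d}.
FIRST(D): from D→λ we get {λ}. So FIRST(D) = {λ}.
FIRST(L): from L→λ we get {λ}; from L→f d we get {f}. So FIRST(L) = {λ, f}.
FOLLOW(S) includes $ since S is the start symbol.
FOLLOW(S): S appears on no right-hand side. Thus FOLLOW(S) = {$}.
FOLLOW(L): in S→d L D, L is followed by D with FIRST {λ}; in S→d L D, the suffix after L is nullable, so FOLLOW(L) ⊇ FOLLOW(S) = {$}. Thus FOLLOW(L) = {$}.
For L → λ: FIRST(λ) = {λ}, so it goes in M[L, t] for t ∈ {}; since λ ∈ FIRST, also for every t ∈ FOLLOW(L) = {$}.
For L → f d: FIRST(f d) = {f}, so it goes in M[L, t] for t ∈ {f}.

L → λ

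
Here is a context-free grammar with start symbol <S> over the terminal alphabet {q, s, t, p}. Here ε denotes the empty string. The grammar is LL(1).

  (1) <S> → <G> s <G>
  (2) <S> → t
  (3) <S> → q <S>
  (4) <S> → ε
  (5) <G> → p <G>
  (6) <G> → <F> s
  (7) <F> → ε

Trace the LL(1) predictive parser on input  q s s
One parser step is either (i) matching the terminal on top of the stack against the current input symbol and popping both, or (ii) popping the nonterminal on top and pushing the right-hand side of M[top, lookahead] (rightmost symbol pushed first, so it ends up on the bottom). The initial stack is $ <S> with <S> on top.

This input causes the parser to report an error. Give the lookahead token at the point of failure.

$

step 1: stack=$ <S>  input=q s s $  — expand <S> → q <S>
step 2: stack=$ <S> q  input=q s s $  — match q
step 3: stack=$ <S>  input=s s $  — expand <S> → <G> s <G>
step 4: stack=$ <G> s <G>  input=s s $  — expand <G> → <F> s
step 5: stack=$ <G> s s <F>  input=s s $  — expand <F> → ε
step 6: stack=$ <G> s s  input=s s $  — match s
step 7: stack=$ <G> s  input=s $  — match s
step 8: stack=$ <G>  input=$  — error: M[<G>, $] is empty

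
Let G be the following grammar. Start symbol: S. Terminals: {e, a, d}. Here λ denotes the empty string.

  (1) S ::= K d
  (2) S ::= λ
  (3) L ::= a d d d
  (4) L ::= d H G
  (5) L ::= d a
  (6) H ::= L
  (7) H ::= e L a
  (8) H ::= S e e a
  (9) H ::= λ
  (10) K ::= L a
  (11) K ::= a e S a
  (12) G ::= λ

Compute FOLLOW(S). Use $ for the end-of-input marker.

{$, a, e}

FIRST(L) = {a, d}
FIRST(G) = {λ}
FIRST(K) = {a, d}  (via L a)
FIRST(S) = {λ, a, d}  (via K d)
FIRST(H) = {λ, a, d, e}  (via L, S e e a)
FOLLOW(S) includes $ since S is the start symbol.
FOLLOW(S): in H::=S e e a, S is followed by e e a with FIRST {e}; in K::=a e S a, S is followed by a with FIRST {a}. Thus FOLLOW(S) = {$, a, e}.
FOLLOW(K): in S::=K d, K is followed by d with FIRST {d}. Thus FOLLOW(K) = {d}.
FOLLOW(L): in H::=L, the suffix after L is empty, so FOLLOW(L) ⊇ FOLLOW(H) = {a}; in H::=e L a, L is followed by a with FIRST {a}; in K::=L a, L is followed by a with FIRST {a}. Thus FOLLOW(L) = {a}.
FOLLOW(H): in L::=d H G, H is followed by G with FIRST {λ}; in L::=d H G, the suffix after H is nullable, so FOLLOW(H) ⊇ FOLLOW(L) = {a}. Thus FOLLOW(H) = {a}.
FOLLOW(G): in L::=d H G, the suffix after G is empty, so FOLLOW(G) ⊇ FOLLOW(L) = {a}. Thus FOLLOW(G) = {a}.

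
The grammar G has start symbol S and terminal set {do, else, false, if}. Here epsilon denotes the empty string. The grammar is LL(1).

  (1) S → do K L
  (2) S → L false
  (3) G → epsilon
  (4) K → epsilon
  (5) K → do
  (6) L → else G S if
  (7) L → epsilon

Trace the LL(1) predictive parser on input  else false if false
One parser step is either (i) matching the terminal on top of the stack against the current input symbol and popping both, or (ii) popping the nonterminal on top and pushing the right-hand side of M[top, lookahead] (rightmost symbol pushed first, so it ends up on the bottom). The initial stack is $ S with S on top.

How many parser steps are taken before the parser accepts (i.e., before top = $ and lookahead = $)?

step 1: stack=$ S  input=else false if false $  — expand S → L false
step 2: stack=$ false L  input=else false if false $  — expand L → else G S if
step 3: stack=$ false if S G else  input=else false if false $  — match else
step 4: stack=$ false if S G  input=false if false $  — expand G → epsilon
step 5: stack=$ false if S  input=false if false $  — expand S → L false
step 6: stack=$ false if false L  input=false if false $  — expand L → epsilon
step 7: stack=$ false if false  input=false if false $  — match false
step 8: stack=$ false if  input=if false $  — match if
step 9: stack=$ false  input=false $  — match false
Accept reached after 9 steps.

9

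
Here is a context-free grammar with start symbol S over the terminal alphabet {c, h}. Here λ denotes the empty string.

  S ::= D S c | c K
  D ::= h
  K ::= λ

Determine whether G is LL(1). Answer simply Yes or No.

Yes

FIRST(S) = {c, h}
FIRST(D) = {h}
FIRST(K) = {λ}
FOLLOW(S) = {$, c}
FOLLOW(D) = {c, h}
FOLLOW(K) = {$, c}
Each cell of M receives at most one production.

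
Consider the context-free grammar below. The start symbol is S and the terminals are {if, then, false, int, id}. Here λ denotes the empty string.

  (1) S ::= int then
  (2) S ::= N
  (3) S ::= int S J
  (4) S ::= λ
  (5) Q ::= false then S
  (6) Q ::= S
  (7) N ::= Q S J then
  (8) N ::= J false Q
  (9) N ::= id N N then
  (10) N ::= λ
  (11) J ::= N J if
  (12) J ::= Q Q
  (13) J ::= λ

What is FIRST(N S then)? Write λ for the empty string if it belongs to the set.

{false, id, if, int, then}

FIRST(S): from S::=int then we get {int}; from S::=N we get {λ, false, id, if, int, then}; from S::=int S J we get {int}; from S::=λ we get {λ}. So FIRST(S) = {λ, false, id, if, int, then}.
FIRST(Q): from Q::=false then S we get {false}; from Q::=S we get {λ, false, id, if, int, then}. So FIRST(Q) = {λ, false, id, if, int, then}.
FIRST(N): from N::=Q S J then we get {false, id, if, int, then}; from N::=J false Q we get {false, id, if, int, then}; from N::=id N N then we get {id}; from N::=λ we get {λ}. So FIRST(N) = {λ, false, id, if, int, then}.
FIRST(J): from J::=N J if we get {false, id, if, int, then}; from J::=Q Q we get {λ, false, id, if, int, then}; from J::=λ we get {λ}. So FIRST(J) = {λ, false, id, if, int, then}.
FIRST(N S then): take FIRST of each symbol in turn, carrying on past any symbol whose FIRST contains λ; result {false, id, if, int, then}.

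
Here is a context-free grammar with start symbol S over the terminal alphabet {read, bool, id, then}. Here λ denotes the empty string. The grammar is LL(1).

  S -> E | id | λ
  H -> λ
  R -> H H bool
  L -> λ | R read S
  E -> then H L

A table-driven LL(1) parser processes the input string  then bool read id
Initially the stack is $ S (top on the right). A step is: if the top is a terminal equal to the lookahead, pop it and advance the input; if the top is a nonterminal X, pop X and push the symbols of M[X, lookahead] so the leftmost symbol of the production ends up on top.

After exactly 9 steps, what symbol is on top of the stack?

read

step 1: stack=$ S  input=then bool read id $  — expand S -> E
step 2: stack=$ E  input=then bool read id $  — expand E -> then H L
step 3: stack=$ L H then  input=then bool read id $  — match then
step 4: stack=$ L H  input=bool read id $  — expand H -> λ
step 5: stack=$ L  input=bool read id $  — expand L -> R read S
step 6: stack=$ S read R  input=bool read id $  — expand R -> H H bool
step 7: stack=$ S read bool H H  input=bool read id $  — expand H -> λ
step 8: stack=$ S read bool H  input=bool read id $  — expand H -> λ
step 9: stack=$ S read bool  input=bool read id $  — match bool
Stack after step 9: $ S read (top = read).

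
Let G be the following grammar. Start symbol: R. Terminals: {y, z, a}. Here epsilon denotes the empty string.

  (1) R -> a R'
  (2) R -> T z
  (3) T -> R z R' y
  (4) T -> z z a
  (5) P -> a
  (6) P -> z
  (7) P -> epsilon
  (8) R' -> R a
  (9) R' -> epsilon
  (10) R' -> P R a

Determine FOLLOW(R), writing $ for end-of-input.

{$, a, z}

FIRST(P): from P->a we get {a}; from P->z we get {z}; from P->epsilon we get {epsilon}. So FIRST(P) = {epsilon, a, z}.
FIRST(R): from R->a R' we get {a}; from R->T z we get {a, z}. So FIRST(R) = {a, z}.
FIRST(T): from T->R z R' y we get {a, z}; from T->z z a we get {z}. So FIRST(T) = {a, z}.
FIRST(R'): from R'->R a we get {a, z}; from R'->epsilon we get {epsilon}; from R'->P R a we get {a, z}. So FIRST(R') = {epsilon, a, z}.
FOLLOW(R) includes $ since R is the start symbol.
FOLLOW(R): in T->R z R' y, R is followed by z R' y with FIRST {z}; in R'->R a, R is followed by a with FIRST {a}; in R'->P R a, R is followed by a with FIRST {a}. Thus FOLLOW(R) = {$, a, z}.
FOLLOW(T): in R->T z, T is followed by z with FIRST {z}. Thus FOLLOW(T) = {z}.
FOLLOW(P): in R'->P R a, P is followed by R a with FIRST {a, z}. Thus FOLLOW(P) = {a, z}.
FOLLOW(R'): in R->a R', the suffix after R' is empty, so FOLLOW(R') ⊇ FOLLOW(R) = {$, a, z}; in T->R z R' y, R' is followed by y with FIRST {y}. Thus FOLLOW(R') = {$, a, y, z}.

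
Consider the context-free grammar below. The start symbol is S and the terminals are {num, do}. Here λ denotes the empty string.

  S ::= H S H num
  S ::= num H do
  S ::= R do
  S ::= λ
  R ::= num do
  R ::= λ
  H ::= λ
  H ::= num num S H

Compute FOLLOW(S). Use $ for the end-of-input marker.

FIRST(R): from R::=num do we get {num}; from R::=λ we get {λ}. So FIRST(R) = {λ, num}.
FIRST(H): from H::=λ we get {λ}; from H::=num num S H we get {num}. So FIRST(H) = {λ, num}.
FIRST(S): from S::=H S H num we get {do, num}; from S::=num H do we get {num}; from S::=R do we get {do, num}; from S::=λ we get {λ}. So FIRST(S) = {λ, do, num}.
FOLLOW(S) includes $ since S is the start symbol.
FOLLOW(R): in S::=R do, R is followed by do with FIRST {do}. Thus FOLLOW(R) = {do}.
FOLLOW(H): in S::=H S H num (occurrence 1), H is followed by S H num with FIRST {do, num}; in S::=H S H num (occurrence 2), H is followed by num with FIRST {num}; in S::=num H do, H is followed by do with FIRST {do}; in H::=num num S H, the suffix after H is empty (adds nothing new). Thus FOLLOW(H) = {do, num}.
FOLLOW(S): in S::=H S H num, S is followed by H num with FIRST {num}; in H::=num num S H, S is followed by H with FIRST {λ, num}; in H::=num num S H, the suffix after S is nullable, so FOLLOW(S) ⊇ FOLLOW(H) = {do, num}. Thus FOLLOW(S) = {$, do, num}.

{$, do, num}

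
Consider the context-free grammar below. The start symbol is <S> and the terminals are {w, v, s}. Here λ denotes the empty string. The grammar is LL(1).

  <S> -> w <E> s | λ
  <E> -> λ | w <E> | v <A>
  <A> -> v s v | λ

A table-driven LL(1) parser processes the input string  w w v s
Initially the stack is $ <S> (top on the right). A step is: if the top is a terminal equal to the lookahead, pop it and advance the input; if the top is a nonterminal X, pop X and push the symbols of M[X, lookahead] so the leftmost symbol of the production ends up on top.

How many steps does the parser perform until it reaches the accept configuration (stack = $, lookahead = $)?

step 1: stack=$ <S>  input=w w v s $  — expand <S> -> w <E> s
step 2: stack=$ s <E> w  input=w w v s $  — match w
step 3: stack=$ s <E>  input=w v s $  — expand <E> -> w <E>
step 4: stack=$ s <E> w  input=w v s $  — match w
step 5: stack=$ s <E>  input=v s $  — expand <E> -> v <A>
step 6: stack=$ s <A> v  input=v s $  — match v
step 7: stack=$ s <A>  input=s $  — expand <A> -> λ
step 8: stack=$ s  input=s $  — match s
Accept reached after 8 steps.

8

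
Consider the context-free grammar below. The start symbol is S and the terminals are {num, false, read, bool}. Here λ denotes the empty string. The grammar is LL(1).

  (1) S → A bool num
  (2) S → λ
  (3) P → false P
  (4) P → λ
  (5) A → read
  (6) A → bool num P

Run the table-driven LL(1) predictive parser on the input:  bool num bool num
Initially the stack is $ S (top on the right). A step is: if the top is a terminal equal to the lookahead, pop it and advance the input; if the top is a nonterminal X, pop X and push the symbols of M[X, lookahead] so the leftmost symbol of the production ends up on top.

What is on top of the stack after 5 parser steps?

step 1: stack=$ S  input=bool num bool num $  — expand S → A bool num
step 2: stack=$ num bool A  input=bool num bool num $  — expand A → bool num P
step 3: stack=$ num bool P num bool  input=bool num bool num $  — match bool
step 4: stack=$ num bool P num  input=num bool num $  — match num
step 5: stack=$ num bool P  input=bool num $  — expand P → λ
Stack after step 5: $ num bool (top = bool).

bool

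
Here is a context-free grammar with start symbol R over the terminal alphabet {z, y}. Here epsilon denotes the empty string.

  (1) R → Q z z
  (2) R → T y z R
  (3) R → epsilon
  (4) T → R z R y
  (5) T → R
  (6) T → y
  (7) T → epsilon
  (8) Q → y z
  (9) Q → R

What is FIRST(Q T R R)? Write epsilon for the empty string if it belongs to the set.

FIRST(R) = {epsilon, y, z}  (via Q z z, T y z R)
FIRST(T) = {epsilon, y, z}  (via R z R y, R)
FIRST(Q) = {epsilon, y, z}  (via R)
FIRST(Q T R R): take FIRST of each symbol in turn, carrying on past any symbol whose FIRST contains epsilon; result {epsilon, y, z}.

{epsilon, y, z}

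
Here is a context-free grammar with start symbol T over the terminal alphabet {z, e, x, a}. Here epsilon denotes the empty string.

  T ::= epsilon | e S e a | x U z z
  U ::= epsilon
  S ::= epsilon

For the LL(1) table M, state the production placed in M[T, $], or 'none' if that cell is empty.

FIRST(T): from T::=epsilon we get {epsilon}; from T::=e S e a we get {e}; from T::=x U z z we get {x}. So FIRST(T) = {epsilon, e, x}.
FIRST(U): from U::=epsilon we get {epsilon}. So FIRST(U) = {epsilon}.
FIRST(S): from S::=epsilon we get {epsilon}. So FIRST(S) = {epsilon}.
FOLLOW(T) includes $ since T is the start symbol.
FOLLOW(T): T appears on no right-hand side. Thus FOLLOW(T) = {$}.
For T ::= epsilon: FIRST(epsilon) = {epsilon}, so it goes in M[T, t] for t ∈ {}; since epsilon ∈ FIRST, also for every t ∈ FOLLOW(T) = {$}.
For T ::= e S e a: FIRST(e S e a) = {e}, so it goes in M[T, t] for t ∈ {e}.
For T ::= x U z z: FIRST(x U z z) = {x}, so it goes in M[T, t] for t ∈ {x}.

T ::= epsilon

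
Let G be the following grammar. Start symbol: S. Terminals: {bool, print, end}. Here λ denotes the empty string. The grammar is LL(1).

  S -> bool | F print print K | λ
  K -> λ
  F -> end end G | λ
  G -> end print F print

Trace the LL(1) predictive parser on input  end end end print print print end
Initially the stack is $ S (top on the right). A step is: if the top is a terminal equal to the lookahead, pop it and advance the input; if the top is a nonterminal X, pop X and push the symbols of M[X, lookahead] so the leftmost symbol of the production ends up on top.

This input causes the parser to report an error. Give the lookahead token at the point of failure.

end

      Stack                              Input                                Action
   1  $ S                                end end end print print print end $  expand S -> F print print K
   2  $ K print print F                  end end end print print print end $  expand F -> end end G
   3  $ K print print G end end          end end end print print print end $  match end
   4  $ K print print G end              end end print print print end $      match end
   5  $ K print print G                  end print print print end $          expand G -> end print F print
   6  $ K print print print F print end  end print print print end $          match end
   7  $ K print print print F print      print print print end $              match print
   8  $ K print print print F            print print end $                    expand F -> λ
   9  $ K print print print              print print end $                    match print
  10  $ K print print                    print end $                          match print
  11  $ K print                          end $                                error: top is terminal print but lookahead is end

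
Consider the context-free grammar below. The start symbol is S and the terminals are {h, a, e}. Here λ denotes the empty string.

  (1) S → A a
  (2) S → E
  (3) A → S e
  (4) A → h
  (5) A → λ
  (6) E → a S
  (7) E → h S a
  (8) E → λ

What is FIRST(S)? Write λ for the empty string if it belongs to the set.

{λ, a, e, h}

FIRST(E): from E→a S we get {a}; from E→h S a we get {h}; from E→λ we get {λ}. So FIRST(E) = {λ, a, h}.
FIRST(S): from S→A a we get {a, e, h}; from S→E we get {λ, a, h}. So FIRST(S) = {λ, a, e, h}.
FIRST(A): from A→S e we get {a, e, h}; from A→h we get {h}; from A→λ we get {λ}. So FIRST(A) = {λ, a, e, h}.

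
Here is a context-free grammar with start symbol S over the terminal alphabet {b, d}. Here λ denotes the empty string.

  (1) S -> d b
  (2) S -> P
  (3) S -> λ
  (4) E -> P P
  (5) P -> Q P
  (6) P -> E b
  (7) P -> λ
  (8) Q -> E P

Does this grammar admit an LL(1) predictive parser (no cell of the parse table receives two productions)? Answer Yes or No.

FIRST(S) = {λ, b, d}
FIRST(E) = {λ, b}
FIRST(P) = {λ, b}
FIRST(Q) = {λ, b}
FOLLOW(S) = {$}
FOLLOW(E) = {$, b}
FOLLOW(P) = {$, b}
FOLLOW(Q) = {$, b}
Cell M[P, $] receives both P -> Q P and P -> λ — the grammar is not LL(1).

No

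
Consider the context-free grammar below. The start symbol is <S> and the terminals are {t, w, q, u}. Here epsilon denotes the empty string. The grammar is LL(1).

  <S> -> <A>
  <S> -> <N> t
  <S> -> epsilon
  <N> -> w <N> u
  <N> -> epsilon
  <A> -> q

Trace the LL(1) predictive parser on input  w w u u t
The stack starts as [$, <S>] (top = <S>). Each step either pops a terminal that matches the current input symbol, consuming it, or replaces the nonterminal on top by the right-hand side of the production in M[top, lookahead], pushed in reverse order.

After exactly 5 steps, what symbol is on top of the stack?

<N>

     Stack          Input        Action
  1  $ <S>          w w u u t $  expand <S> -> <N> t
  2  $ t <N>        w w u u t $  expand <N> -> w <N> u
  3  $ t u <N> w    w w u u t $  match w
  4  $ t u <N>      w u u t $    expand <N> -> w <N> u
  5  $ t u u <N> w  w u u t $    match w
Stack after step 5: $ t u u <N> (top = <N>).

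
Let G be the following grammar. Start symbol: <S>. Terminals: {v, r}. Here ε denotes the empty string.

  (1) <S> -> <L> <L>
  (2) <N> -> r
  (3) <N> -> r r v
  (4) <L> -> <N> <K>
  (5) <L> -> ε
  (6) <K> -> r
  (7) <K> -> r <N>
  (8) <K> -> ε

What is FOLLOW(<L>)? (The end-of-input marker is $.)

FIRST(<N>): from <N>->r we get {r}; from <N>->r r v we get {r}. So FIRST(<N>) = {r}.
FIRST(<K>): from <K>->r we get {r}; from <K>->r <N> we get {r}; from <K>->ε we get {ε}. So FIRST(<K>) = {ε, r}.
FIRST(<L>): from <L>-><N> <K> we get {r}; from <L>->ε we get {ε}. So FIRST(<L>) = {ε, r}.
FIRST(<S>): from <S>-><L> <L> we get {ε, r}. So FIRST(<S>) = {ε, r}.
FOLLOW(<S>) includes $ since <S> is the start symbol.
FOLLOW(<S>): <S> appears on no right-hand side. Thus FOLLOW(<S>) = {$}.
FOLLOW(<L>): in <S>-><L> <L> (occurrence 1), <L> is followed by <L> with FIRST {ε, r}; in <S>-><L> <L> (occurrence 1), the suffix after <L> is nullable, so FOLLOW(<L>) ⊇ FOLLOW(<S>) = {$}; in <S>-><L> <L> (occurrence 2), the suffix after <L> is empty, so FOLLOW(<L>) ⊇ FOLLOW(<S>) = {$}. Thus FOLLOW(<L>) = {$, r}.
FOLLOW(<K>): in <L>-><N> <K>, the suffix after <K> is empty, so FOLLOW(<K>) ⊇ FOLLOW(<L>) = {$, r}. Thus FOLLOW(<K>) = {$, r}.
FOLLOW(<N>): in <L>-><N> <K>, <N> is followed by <K> with FIRST {ε, r}; in <L>-><N> <K>, the suffix after <N> is nullable, so FOLLOW(<N>) ⊇ FOLLOW(<L>) = {$, r}; in <K>->r <N>, the suffix after <N> is empty, so FOLLOW(<N>) ⊇ FOLLOW(<K>) = {$, r}. Thus FOLLOW(<N>) = {$, r}.

{$, r}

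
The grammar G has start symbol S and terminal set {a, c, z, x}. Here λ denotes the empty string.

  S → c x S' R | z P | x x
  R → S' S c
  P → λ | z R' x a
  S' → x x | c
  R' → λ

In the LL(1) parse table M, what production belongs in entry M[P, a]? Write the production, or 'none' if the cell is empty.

FIRST(S): from S→c x S' R we get {c}; from S→z P we get {z}; from S→x x we get {x}. So FIRST(S) = {c, x, z}.
FIRST(P): from P→λ we get {λ}; from P→z R' x a we get {z}. So FIRST(P) = {λ, z}.
FIRST(S'): from S'→x x we get {x}; from S'→c we get {c}. So FIRST(S') = {c, x}.
FIRST(R'): from R'→λ we get {λ}. So FIRST(R') = {λ}.
FIRST(R): from R→S' S c we get {c, x}. So FIRST(R) = {c, x}.
FOLLOW(S) includes $ since S is the start symbol.
FOLLOW(S): in R→S' S c, S is followed by c with FIRST {c}. Thus FOLLOW(S) = {$, c}.
FOLLOW(P): in S→z P, the suffix after P is empty, so FOLLOW(P) ⊇ FOLLOW(S) = {$, c}. Thus FOLLOW(P) = {$, c}.
For P → λ: FIRST(λ) = {λ}, so it goes in M[P, t] for t ∈ {}; since λ ∈ FIRST, also for every t ∈ FOLLOW(P) = {$, c}.
For P → z R' x a: FIRST(z R' x a) = {z}, so it goes in M[P, t] for t ∈ {z}.
None of these place a production in M[P, a].

none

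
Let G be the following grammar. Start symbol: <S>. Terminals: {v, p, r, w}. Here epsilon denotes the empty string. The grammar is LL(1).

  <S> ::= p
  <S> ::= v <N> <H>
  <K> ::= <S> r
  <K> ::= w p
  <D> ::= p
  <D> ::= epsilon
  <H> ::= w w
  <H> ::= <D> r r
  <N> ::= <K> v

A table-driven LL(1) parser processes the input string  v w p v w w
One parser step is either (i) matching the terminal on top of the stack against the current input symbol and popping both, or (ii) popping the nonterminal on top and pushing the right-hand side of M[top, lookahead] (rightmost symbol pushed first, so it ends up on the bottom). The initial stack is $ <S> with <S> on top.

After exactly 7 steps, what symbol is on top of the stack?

<H>

step 1: stack=$ <S>  input=v w p v w w $  — expand <S> ::= v <N> <H>
step 2: stack=$ <H> <N> v  input=v w p v w w $  — match v
step 3: stack=$ <H> <N>  input=w p v w w $  — expand <N> ::= <K> v
step 4: stack=$ <H> v <K>  input=w p v w w $  — expand <K> ::= w p
step 5: stack=$ <H> v p w  input=w p v w w $  — match w
step 6: stack=$ <H> v p  input=p v w w $  — match p
step 7: stack=$ <H> v  input=v w w $  — match v
Stack after step 7: $ <H> (top = <H>).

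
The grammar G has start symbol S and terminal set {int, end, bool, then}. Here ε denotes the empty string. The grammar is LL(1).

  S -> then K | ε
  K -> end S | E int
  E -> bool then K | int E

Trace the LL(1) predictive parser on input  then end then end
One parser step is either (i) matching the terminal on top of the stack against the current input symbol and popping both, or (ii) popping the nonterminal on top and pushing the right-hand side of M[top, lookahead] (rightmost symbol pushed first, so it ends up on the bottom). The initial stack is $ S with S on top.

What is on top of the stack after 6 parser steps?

step 1: stack=$ S  input=then end then end $  — expand S -> then K
step 2: stack=$ K then  input=then end then end $  — match then
step 3: stack=$ K  input=end then end $  — expand K -> end S
step 4: stack=$ S end  input=end then end $  — match end
step 5: stack=$ S  input=then end $  — expand S -> then K
step 6: stack=$ K then  input=then end $  — match then
Stack after step 6: $ K (top = K).

K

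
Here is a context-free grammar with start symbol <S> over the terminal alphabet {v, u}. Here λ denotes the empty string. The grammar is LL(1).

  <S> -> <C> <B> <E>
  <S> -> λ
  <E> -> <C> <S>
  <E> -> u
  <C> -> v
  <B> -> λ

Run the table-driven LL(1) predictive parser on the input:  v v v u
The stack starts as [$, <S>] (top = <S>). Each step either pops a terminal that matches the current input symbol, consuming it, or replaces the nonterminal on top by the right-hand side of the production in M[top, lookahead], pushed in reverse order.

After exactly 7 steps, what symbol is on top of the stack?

<S>

     Stack          Input      Action
  1  $ <S>          v v v u $  expand <S> -> <C> <B> <E>
  2  $ <E> <B> <C>  v v v u $  expand <C> -> v
  3  $ <E> <B> v    v v v u $  match v
  4  $ <E> <B>      v v u $    expand <B> -> λ
  5  $ <E>          v v u $    expand <E> -> <C> <S>
  6  $ <S> <C>      v v u $    expand <C> -> v
  7  $ <S> v        v v u $    match v
Stack after step 7: $ <S> (top = <S>).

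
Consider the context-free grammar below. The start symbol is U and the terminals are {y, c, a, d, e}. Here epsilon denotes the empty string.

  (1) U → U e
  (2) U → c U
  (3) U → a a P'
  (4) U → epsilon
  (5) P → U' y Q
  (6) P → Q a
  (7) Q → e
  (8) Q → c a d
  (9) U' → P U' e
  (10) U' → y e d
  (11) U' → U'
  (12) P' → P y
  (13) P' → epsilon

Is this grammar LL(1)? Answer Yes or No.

No

FIRST(U) = {epsilon, a, c, e}
FIRST(P) = {c, e, y}
FIRST(Q) = {c, e}
FIRST(U') = {c, e, y}
FIRST(P') = {epsilon, c, e, y}
FOLLOW(U) = {$, e}
FOLLOW(P) = {c, e, y}
FOLLOW(Q) = {a, c, e, y}
FOLLOW(U') = {e, y}
FOLLOW(P') = {$, e}
Cell M[P, c] receives both P → U' y Q and P → Q a — the grammar is not LL(1).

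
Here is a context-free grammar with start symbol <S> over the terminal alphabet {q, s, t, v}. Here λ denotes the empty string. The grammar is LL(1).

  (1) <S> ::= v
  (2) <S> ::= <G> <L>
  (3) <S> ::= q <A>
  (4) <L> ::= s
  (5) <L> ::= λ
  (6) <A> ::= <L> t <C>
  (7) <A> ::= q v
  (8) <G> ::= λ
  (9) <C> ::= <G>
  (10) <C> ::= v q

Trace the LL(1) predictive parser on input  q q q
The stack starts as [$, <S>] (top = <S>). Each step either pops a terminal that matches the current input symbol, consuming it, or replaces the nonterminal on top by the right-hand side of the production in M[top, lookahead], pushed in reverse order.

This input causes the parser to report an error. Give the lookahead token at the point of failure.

step 1: stack=$ <S>  input=q q q $  — expand <S> ::= q <A>
step 2: stack=$ <A> q  input=q q q $  — match q
step 3: stack=$ <A>  input=q q $  — expand <A> ::= q v
step 4: stack=$ v q  input=q q $  — match q
step 5: stack=$ v  input=q $  — error: top is terminal v but lookahead is q

q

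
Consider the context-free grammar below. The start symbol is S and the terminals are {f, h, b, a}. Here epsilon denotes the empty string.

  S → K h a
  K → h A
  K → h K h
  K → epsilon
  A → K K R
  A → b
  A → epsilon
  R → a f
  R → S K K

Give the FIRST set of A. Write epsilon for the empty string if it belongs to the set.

{epsilon, a, b, h}

FIRST(K): from K→h A we get {h}; from K→h K h we get {h}; from K→epsilon we get {epsilon}. So FIRST(K) = {epsilon, h}.
FIRST(S): from S→K h a we get {h}. So FIRST(S) = {h}.
FIRST(R): from R→a f we get {a}; from R→S K K we get {h}. So FIRST(R) = {a, h}.
FIRST(A): from A→K K R we get {a, h}; from A→b we get {b}; from A→epsilon we get {epsilon}. So FIRST(A) = {epsilon, a, b, h}.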